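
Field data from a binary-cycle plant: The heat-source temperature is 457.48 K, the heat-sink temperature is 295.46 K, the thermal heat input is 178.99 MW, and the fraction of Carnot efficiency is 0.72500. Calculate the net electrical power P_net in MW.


Step 1: eta = (1 - Tc/Th)*f = (1 - 295.46/457.48)*0.725 = 0.2567642
Step 2: P_net = eta * Q_in = 0.2567642 * 178.99 = 45.958 MW
P_net = 45.958 MW


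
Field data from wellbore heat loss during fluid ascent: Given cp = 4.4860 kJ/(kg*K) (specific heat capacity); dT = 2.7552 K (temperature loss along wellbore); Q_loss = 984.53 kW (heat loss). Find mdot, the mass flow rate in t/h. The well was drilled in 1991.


mdot = Q_loss / (cp * dT)
mdot = 984.53 / (4.4860 * 2.7552)
mdot = 79.65564 kg/s
Convert: 79.65564 kg/s * 3.6 = 286.76 t/h
mdot = 286.76 t/h


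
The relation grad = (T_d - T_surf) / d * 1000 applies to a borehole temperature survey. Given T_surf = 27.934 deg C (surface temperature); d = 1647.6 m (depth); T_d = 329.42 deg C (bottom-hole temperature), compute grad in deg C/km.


grad = (T_d - T_surf) / d * 1000
grad = (329.42 - 27.934) / 1647.6 * 1000
grad = 182.98 deg C/km


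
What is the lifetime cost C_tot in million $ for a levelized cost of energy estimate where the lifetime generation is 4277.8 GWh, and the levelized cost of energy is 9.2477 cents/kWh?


C_tot = LCOE / 100 * E_tot
C_tot = 9.2477 / 100 * 4277.8
C_tot = 395.60 million $


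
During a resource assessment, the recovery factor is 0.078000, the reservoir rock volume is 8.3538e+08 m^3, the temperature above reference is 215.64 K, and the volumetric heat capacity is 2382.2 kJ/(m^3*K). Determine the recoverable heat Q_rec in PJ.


Step 1: Q_s = Vr*rhoc*dT/1e12 = 8.3538e+08*2382.2*215.64/1e12 = 429.1327 PJ
Step 2: Q_rec = Q_s * RF = 429.1327 * 0.078 = 33.472 PJ
Q_rec = 33.472 PJ


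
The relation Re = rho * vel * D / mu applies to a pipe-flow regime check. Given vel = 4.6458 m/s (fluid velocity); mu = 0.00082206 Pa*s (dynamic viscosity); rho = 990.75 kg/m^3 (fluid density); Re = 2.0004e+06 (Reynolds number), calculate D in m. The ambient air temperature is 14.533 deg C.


D = Re * mu / (rho * vel)
D = 2.0004e+06 * 0.00082206 / (990.75 * 4.6458)
D = 0.35727 m


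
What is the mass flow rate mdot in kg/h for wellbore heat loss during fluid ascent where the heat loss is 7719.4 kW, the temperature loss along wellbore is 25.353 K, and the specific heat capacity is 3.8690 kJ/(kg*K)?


mdot = Q_loss / (cp * dT)
mdot = 7719.4 / (3.8690 * 25.353)
mdot = 78.69651 kg/s
Convert: 78.69651 kg/s * 3600.0 = 2.8331e+05 kg/h
mdot = 2.8331e+05 kg/h


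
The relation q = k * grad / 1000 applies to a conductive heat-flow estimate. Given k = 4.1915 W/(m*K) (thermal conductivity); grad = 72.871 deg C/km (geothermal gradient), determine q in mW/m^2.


q = k * grad / 1000
q = 4.1915 * 72.871 / 1000
q = 0.3054388 W/m^2
Convert: 0.3054388 W/m^2 * 1000.0 = 305.44 mW/m^2
q = 305.44 mW/m^2


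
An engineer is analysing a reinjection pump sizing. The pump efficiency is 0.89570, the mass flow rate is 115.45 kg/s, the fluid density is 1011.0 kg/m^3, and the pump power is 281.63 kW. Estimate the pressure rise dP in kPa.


dP = P_pump * rho * eta / mdot
dP = 281.63 * 1011.0 * 0.89570 / 115.45
dP = 2209.0 kPa


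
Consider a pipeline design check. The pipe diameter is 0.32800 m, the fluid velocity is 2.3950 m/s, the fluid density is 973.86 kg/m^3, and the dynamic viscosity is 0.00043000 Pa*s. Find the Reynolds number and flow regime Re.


Step 1: Re = rho*vel*D/mu = 973.86*2.395*0.328/0.00043 = 1.7791e+06
Step 2: Re = 1.7791e+06 > 4000, so flow is turbulent.
Re = 1.7791e+06 (turbulent)


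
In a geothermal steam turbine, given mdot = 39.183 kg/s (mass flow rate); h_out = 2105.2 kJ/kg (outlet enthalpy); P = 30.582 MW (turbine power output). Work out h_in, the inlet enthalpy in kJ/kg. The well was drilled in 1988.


h_in = h_out + P * 1000 / mdot
h_in = 2105.2 + 30.582 * 1000 / 39.183
h_in = 2885.7 kJ/kg


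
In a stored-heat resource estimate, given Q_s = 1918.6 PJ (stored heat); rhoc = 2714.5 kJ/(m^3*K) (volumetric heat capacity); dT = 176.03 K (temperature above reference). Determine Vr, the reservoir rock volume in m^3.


Vr = Q_s * 1e12 / (rhoc * dT)
Vr = 1918.6 * 1e12 / (2714.5 * 176.03)
Vr = 4.0152e+09 m^3


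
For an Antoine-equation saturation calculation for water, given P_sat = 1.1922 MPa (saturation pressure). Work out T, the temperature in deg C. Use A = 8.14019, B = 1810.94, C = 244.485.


T = B / (A - log10(P_sat * 760 / 0.101325)) - C
T = 1810.94 / (8.14019 - log10(1.1922 * 760 / 0.101325)) - 244.485
T = 187.85 deg C


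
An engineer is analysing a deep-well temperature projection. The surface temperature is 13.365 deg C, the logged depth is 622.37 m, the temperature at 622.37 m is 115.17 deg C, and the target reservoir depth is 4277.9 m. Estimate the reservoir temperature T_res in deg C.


Step 1: grad = (T_d1 - T_surf)/d1 * 1000 = (115.17 - 13.365)/622.37 * 1000 = 163.5763 deg C/km
Step 2: T_res = T_surf + grad*d2/1000 = 13.365 + 163.5763*4277.9/1000 = 713.13 deg C
T_res = 713.13 deg C


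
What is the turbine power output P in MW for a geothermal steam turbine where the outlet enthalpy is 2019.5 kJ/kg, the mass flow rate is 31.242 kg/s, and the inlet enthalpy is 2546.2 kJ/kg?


P = mdot * (h_in - h_out) / 1000
P = 31.242 * (2546.2 - 2019.5) / 1000
P = 16.455 MW


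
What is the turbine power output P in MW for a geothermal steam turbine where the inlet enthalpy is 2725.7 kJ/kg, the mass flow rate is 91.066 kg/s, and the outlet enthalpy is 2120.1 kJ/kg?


P = mdot * (h_in - h_out) / 1000
P = 91.066 * (2725.7 - 2120.1) / 1000
P = 55.150 MW


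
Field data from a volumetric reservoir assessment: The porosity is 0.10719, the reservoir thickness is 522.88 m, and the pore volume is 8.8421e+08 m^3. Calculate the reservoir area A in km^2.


A = Vp / (1e6 * hr * phi)
A = 8.8421e+08 / (1e6 * 522.88 * 0.10719)
A = 15.776 km^2


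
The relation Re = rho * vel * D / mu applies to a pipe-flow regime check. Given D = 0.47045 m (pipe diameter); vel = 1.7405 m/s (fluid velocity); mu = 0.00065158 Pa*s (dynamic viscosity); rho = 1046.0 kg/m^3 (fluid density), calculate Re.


Re = rho * vel * D / mu
Re = 1046.0 * 1.7405 * 0.47045 / 0.00065158
Re = 1.3145e+06


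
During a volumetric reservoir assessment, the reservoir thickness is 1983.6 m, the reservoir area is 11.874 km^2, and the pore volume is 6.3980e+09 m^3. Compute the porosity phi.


phi = Vp / (A * 1e6 * hr)
phi = 6.3980e+09 / (11.874 * 1e6 * 1983.6)
phi = 0.27164


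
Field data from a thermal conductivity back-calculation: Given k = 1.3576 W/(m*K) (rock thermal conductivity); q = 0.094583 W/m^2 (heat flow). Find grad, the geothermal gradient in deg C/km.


grad = q / k * 1000
grad = 0.094583 / 1.3576 * 1000
grad = 69.669 deg C/km


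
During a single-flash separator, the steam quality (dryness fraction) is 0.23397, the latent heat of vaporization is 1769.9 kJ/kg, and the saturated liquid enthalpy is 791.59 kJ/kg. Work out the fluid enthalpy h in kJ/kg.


h = hf + x * hfg
h = 791.59 + 0.23397 * 1769.9
h = 1205.7 kJ/kg


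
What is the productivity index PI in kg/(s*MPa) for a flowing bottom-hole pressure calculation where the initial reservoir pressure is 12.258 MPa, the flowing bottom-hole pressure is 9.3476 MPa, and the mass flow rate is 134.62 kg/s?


PI = mdot / (P_i - P_wf)
PI = 134.62 / (12.258 - 9.3476)
PI = 46.255 kg/(s*MPa)


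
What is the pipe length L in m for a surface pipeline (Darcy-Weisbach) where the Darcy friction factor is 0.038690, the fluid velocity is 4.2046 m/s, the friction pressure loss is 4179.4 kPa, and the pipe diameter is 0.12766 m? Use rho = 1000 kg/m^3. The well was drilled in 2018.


L = dP*1000*D / (f*rho*vel^2/2)
L = 4179.4*1000*0.12766 / (0.038690*1000*4.2046^2/2)
L = 1560.1 m


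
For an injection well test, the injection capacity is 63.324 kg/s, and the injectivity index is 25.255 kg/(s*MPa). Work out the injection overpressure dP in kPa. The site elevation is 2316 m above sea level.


dP = mdot * 1000 / II
dP = 63.324 * 1000 / 25.255
dP = 2507.4 kPa


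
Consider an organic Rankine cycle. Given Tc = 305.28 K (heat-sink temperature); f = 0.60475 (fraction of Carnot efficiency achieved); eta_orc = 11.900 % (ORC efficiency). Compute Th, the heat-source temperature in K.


Th = Tc / (1 - (eta_orc/100)/f)
Th = 305.28 / (1 - (11.900/100)/0.60475)
Th = 380.07 K


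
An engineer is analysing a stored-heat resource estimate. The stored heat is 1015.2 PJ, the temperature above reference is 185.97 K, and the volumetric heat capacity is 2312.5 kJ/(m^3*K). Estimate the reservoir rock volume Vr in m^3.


Vr = Q_s * 1e12 / (rhoc * dT)
Vr = 1015.2 * 1e12 / (2312.5 * 185.97)
Vr = 2.3606e+09 m^3


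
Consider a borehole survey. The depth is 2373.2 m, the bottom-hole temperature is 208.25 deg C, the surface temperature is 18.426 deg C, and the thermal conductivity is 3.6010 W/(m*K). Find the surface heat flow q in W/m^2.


Step 1: grad = (T_d - T_surf)/d * 1000 = (208.25 - 18.426)/2373.2 * 1000 = 79.98652 deg C/km
Step 2: q = k * grad / 1000 = 3.601 * 79.98652 / 1000 = 0.28803 W/m^2
q = 0.28803 W/m^2


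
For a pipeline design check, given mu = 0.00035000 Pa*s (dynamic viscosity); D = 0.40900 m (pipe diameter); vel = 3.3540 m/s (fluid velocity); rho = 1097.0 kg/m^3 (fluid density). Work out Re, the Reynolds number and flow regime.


Step 1: Re = rho*vel*D/mu = 1097.0*3.354*0.409/0.00035 = 4.2996e+06
Step 2: Re = 4.2996e+06 > 4000, so flow is turbulent.
Re = 4.2996e+06 (turbulent)


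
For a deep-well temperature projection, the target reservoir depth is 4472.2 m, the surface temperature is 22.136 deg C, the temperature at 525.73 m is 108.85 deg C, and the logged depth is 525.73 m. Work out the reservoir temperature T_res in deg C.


Step 1: grad = (T_d1 - T_surf)/d1 * 1000 = (108.85 - 22.136)/525.73 * 1000 = 164.9402 deg C/km
Step 2: T_res = T_surf + grad*d2/1000 = 22.136 + 164.9402*4472.2/1000 = 759.78 deg C
T_res = 759.78 deg C


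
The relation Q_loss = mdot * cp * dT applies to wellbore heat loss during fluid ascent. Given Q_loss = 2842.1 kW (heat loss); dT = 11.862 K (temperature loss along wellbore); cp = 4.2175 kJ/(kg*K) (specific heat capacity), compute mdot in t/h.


mdot = Q_loss / (cp * dT)
mdot = 2842.1 / (4.2175 * 11.862)
mdot = 56.81020 kg/s
Convert: 56.81020 kg/s * 3.6 = 204.52 t/h
mdot = 204.52 t/h


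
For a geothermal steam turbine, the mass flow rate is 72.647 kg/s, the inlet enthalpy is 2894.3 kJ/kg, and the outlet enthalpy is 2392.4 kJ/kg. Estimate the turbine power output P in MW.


P = mdot * (h_in - h_out) / 1000
P = 72.647 * (2894.3 - 2392.4) / 1000
P = 36.462 MW


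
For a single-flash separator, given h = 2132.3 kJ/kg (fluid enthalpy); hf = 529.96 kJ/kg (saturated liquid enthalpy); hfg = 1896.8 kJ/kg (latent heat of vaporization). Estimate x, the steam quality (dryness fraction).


x = (h - hf) / hfg
x = (2132.3 - 529.96) / 1896.8
x = 0.84476


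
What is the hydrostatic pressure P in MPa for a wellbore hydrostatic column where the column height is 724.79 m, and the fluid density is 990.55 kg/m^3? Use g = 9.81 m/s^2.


P = rho * g * h / 1e6
P = 990.55 * 9.81 * 724.79 / 1e6
P = 7.0430 MPa


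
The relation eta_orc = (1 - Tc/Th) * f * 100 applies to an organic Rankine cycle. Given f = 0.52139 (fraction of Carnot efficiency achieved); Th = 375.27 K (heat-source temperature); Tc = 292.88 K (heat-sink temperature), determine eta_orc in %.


eta_orc = (1 - Tc/Th) * f * 100
eta_orc = (1 - 292.88/375.27) * 0.52139 * 100
eta_orc = 11.447 %


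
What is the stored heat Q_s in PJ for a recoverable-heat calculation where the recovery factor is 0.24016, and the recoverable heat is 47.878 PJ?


Q_s = Q_rec / RF
Q_s = 47.878 / 0.24016
Q_s = 199.36 PJ


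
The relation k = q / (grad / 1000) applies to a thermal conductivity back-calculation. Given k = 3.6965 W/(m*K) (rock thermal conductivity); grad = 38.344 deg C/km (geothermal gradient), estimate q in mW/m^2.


q = k * grad / 1000
q = 3.6965 * 38.344 / 1000
q = 0.1417386 W/m^2
Convert: 0.1417386 W/m^2 * 1000.0 = 141.74 mW/m^2
q = 141.74 mW/m^2


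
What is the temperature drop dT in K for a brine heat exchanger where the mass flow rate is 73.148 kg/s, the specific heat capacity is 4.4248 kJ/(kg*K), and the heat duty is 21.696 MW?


dT = Q * 1000 / (mdot * cp)
dT = 21.696 * 1000 / (73.148 * 4.4248)
dT = 67.032 K


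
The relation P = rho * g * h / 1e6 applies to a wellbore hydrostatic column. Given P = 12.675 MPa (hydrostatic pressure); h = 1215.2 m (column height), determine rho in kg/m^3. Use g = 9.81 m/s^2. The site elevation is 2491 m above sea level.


rho = P * 1e6 / (g * h)
rho = 12.675 * 1e6 / (9.81 * 1215.2)
rho = 1063.2 kg/m^3


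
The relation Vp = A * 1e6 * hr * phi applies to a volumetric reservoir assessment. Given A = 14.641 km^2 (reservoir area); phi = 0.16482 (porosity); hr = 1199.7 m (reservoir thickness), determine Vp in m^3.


Vp = A * 1e6 * hr * phi
Vp = 14.641 * 1e6 * 1199.7 * 0.16482
Vp = 2.8950e+09 m^3


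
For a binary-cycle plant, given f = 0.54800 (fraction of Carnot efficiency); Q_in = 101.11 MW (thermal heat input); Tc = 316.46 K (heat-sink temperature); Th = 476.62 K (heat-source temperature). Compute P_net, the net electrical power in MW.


Step 1: eta = (1 - Tc/Th)*f = (1 - 316.46/476.62)*0.548 = 0.1841460
Step 2: P_net = eta * Q_in = 0.1841460 * 101.11 = 18.619 MW
P_net = 18.619 MW


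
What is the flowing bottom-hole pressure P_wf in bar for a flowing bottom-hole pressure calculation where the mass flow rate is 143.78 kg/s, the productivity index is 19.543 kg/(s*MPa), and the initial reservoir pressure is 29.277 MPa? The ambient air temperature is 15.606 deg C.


P_wf = P_i - mdot / PI
P_wf = 29.277 - 143.78 / 19.543
P_wf = 21.91989 MPa
Convert: 21.91989 MPa * 10.0 = 219.20 bar
P_wf = 219.20 bar


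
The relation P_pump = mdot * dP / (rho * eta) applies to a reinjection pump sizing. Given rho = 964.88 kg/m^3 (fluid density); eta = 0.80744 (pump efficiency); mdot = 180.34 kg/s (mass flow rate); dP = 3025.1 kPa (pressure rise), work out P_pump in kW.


P_pump = mdot * dP / (rho * eta)
P_pump = 180.34 * 3025.1 / (964.88 * 0.80744)
P_pump = 700.24 kW


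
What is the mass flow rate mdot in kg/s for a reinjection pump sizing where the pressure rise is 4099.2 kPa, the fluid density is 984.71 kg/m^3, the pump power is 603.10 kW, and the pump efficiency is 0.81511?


mdot = P_pump * rho * eta / dP
mdot = 603.10 * 984.71 * 0.81511 / 4099.2
mdot = 118.09 kg/s


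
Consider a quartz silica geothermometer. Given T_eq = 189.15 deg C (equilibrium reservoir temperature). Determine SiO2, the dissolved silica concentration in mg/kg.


SiO2 = 10^(5.19 - 1309/(T_eq + 273.15))
SiO2 = 10^(5.19 - 1309/(189.15 + 273.15))
SiO2 = 228.30 mg/kg


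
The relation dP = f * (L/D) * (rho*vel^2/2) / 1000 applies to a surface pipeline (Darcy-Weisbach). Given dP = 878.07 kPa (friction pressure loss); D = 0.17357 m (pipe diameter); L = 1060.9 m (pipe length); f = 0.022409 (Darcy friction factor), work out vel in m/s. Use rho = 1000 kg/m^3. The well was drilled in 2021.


vel = sqrt(dP*1000*2*D / (f*L*rho))
vel = sqrt(878.07*1000*2*0.17357 / (0.022409*1060.9*1000))
vel = 3.5807 m/s


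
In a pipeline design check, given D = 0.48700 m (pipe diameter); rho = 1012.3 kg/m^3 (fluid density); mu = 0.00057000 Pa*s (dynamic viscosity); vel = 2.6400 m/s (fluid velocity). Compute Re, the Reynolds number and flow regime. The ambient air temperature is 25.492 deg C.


Step 1: Re = rho*vel*D/mu = 1012.3*2.64*0.487/0.00057 = 2.2833e+06
Step 2: Re = 2.2833e+06 > 4000, so flow is turbulent.
Re = 2.2833e+06 (turbulent)


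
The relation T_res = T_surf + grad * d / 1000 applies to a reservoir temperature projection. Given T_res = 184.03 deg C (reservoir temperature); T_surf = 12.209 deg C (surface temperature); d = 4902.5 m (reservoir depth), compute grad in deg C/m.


grad = (T_res - T_surf) / d * 1000
grad = (184.03 - 12.209) / 4902.5 * 1000
grad = 35.04763 deg C/km
Convert: 35.04763 deg C/km * 0.001 = 0.035048 deg C/m
grad = 0.035048 deg C/m


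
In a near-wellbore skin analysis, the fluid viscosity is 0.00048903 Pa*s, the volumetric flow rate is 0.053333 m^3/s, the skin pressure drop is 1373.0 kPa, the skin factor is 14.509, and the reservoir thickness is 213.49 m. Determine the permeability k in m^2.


k = S*q*mu / (2*pi*dP_s*1000*hr)
k = 14.509*0.053333*0.00048903 / (2*pi*1373.0*1000*213.49)
k = 2.0547e-13 m^2


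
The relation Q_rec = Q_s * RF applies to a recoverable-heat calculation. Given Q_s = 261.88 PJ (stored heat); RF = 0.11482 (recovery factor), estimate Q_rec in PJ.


Q_rec = Q_s * RF
Q_rec = 261.88 * 0.11482
Q_rec = 30.069 PJ


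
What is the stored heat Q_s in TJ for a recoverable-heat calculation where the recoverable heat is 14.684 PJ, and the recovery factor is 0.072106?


Q_s = Q_rec / RF
Q_s = 14.684 / 0.072106
Q_s = 203.6446 PJ
Convert: 203.6446 PJ * 1000.0 = 2.0364e+05 TJ
Q_s = 2.0364e+05 TJ


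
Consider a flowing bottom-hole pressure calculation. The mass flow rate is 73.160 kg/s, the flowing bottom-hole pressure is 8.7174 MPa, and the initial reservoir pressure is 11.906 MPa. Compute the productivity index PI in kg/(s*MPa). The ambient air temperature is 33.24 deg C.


PI = mdot / (P_i - P_wf)
PI = 73.160 / (11.906 - 8.7174)
PI = 22.944 kg/(s*MPa)


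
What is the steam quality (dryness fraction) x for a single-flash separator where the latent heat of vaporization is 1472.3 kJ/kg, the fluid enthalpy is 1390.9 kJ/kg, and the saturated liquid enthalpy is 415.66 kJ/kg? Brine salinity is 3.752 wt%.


x = (h - hf) / hfg
x = (1390.9 - 415.66) / 1472.3
x = 0.66239


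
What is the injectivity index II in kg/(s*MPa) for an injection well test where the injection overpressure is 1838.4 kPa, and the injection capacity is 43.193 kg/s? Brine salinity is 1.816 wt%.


II = mdot * 1000 / dP
II = 43.193 * 1000 / 1838.4
II = 23.495 kg/(s*MPa)


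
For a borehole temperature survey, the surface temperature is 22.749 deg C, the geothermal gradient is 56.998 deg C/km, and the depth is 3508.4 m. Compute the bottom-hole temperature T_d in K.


T_d = T_surf + grad * d / 1000
T_d = 22.749 + 56.998 * 3508.4 / 1000
T_d = 222.7208 deg C
Convert to K: 222.7208 + 273.15 = 495.87 K
T_d = 495.87 K


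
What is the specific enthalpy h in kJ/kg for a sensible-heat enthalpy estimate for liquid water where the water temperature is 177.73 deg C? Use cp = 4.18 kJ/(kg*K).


h = cp * T
h = 4.18 * 177.73
h = 742.91 kJ/kg


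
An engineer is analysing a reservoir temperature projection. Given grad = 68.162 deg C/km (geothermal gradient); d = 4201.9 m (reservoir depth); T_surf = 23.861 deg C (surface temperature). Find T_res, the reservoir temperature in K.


T_res = T_surf + grad * d / 1000
T_res = 23.861 + 68.162 * 4201.9 / 1000
T_res = 310.2709 deg C
Convert to K: 310.2709 + 273.15 = 583.42 K
T_res = 583.42 K


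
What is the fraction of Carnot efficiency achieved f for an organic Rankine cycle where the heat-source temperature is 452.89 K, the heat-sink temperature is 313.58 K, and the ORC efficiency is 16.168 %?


f = (eta_orc/100) / (1 - Tc/Th)
f = (16.168/100) / (1 - 313.58/452.89)
f = 0.52561


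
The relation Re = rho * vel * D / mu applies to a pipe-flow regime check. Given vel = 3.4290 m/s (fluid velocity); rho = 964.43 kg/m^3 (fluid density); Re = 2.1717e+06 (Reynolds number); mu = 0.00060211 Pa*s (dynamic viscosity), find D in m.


D = Re * mu / (rho * vel)
D = 2.1717e+06 * 0.00060211 / (964.43 * 3.4290)
D = 0.39540 m


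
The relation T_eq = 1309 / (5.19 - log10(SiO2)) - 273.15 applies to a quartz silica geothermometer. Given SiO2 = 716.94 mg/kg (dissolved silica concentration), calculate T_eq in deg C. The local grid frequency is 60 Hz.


T_eq = 1309 / (5.19 - log10(SiO2)) - 273.15
T_eq = 1309 / (5.19 - log10(716.94)) - 273.15
T_eq = 287.57 deg C


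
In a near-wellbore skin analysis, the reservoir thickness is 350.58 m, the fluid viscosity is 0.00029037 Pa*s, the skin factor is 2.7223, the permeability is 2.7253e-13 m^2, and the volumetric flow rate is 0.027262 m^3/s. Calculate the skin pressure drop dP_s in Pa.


dP_s = S * q * mu / (2*pi*k*hr) / 1000
dP_s = 2.7223 * 0.027262 * 0.00029037 / (2*pi*2.7253e-13*350.58) / 1000
dP_s = 35.89749 kPa
Convert: 35.89749 kPa * 1000.0 = 35897 Pa
dP_s = 35897 Pa


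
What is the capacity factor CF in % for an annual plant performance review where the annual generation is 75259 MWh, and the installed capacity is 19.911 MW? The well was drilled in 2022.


CF = E_a / (cap * 8760) * 100
CF = 75259 / (19.911 * 8760) * 100
CF = 43.148 %


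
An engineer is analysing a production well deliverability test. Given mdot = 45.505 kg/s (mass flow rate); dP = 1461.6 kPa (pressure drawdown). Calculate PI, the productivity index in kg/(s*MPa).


PI = mdot * 1000 / dP
PI = 45.505 * 1000 / 1461.6
PI = 31.134 kg/(s*MPa)


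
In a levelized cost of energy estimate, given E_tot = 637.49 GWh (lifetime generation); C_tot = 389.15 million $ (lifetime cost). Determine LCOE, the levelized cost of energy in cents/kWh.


LCOE = C_tot / E_tot * 100
LCOE = 389.15 / 637.49 * 100
LCOE = 61.044 cents/kWh


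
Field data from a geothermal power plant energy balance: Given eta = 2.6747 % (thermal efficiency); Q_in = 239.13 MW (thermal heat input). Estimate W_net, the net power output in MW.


W_net = eta / 100 * Q_in
W_net = 2.6747 / 100 * 239.13
W_net = 6.3960 MW


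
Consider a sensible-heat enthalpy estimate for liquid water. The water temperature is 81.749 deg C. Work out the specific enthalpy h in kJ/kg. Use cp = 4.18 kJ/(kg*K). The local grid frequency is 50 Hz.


h = cp * T
h = 4.18 * 81.749
h = 341.71 kJ/kg


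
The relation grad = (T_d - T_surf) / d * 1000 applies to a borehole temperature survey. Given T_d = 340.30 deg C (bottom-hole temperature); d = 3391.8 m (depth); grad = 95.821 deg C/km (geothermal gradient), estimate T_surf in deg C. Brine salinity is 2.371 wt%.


T_surf = T_d - grad * d / 1000
T_surf = 340.30 - 95.821 * 3391.8 / 1000
T_surf = 15.294 deg C


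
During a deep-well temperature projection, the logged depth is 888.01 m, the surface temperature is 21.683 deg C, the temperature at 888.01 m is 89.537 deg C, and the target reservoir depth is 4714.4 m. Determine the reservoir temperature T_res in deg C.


Step 1: grad = (T_d1 - T_surf)/d1 * 1000 = (89.537 - 21.683)/888.01 * 1000 = 76.41130 deg C/km
Step 2: T_res = T_surf + grad*d2/1000 = 21.683 + 76.41130*4714.4/1000 = 381.92 deg C
T_res = 381.92 deg C


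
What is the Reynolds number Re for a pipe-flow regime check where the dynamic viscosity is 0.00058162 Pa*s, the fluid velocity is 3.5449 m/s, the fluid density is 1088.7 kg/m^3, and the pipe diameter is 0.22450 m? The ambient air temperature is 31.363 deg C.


Re = rho * vel * D / mu
Re = 1088.7 * 3.5449 * 0.22450 / 0.00058162
Re = 1.4897e+06


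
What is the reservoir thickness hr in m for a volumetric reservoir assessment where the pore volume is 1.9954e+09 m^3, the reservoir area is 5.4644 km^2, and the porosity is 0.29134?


hr = Vp / (A * 1e6 * phi)
hr = 1.9954e+09 / (5.4644 * 1e6 * 0.29134)
hr = 1253.4 m


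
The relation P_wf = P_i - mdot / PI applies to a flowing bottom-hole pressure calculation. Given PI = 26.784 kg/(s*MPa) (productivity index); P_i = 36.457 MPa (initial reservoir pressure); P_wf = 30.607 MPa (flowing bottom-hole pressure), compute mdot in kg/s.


mdot = (P_i - P_wf) * PI
mdot = (36.457 - 30.607) * 26.784
mdot = 156.69 kg/s


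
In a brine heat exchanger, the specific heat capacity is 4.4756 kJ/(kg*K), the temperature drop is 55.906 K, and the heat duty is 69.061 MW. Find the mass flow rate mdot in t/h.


mdot = Q * 1000 / (cp * dT)
mdot = 69.061 * 1000 / (4.4756 * 55.906)
mdot = 276.0090 kg/s
Convert: 276.0090 kg/s * 3.6 = 993.63 t/h
mdot = 993.63 t/h


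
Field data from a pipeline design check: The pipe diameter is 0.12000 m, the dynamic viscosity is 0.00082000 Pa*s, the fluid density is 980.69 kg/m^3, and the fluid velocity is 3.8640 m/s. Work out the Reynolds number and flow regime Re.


Step 1: Re = rho*vel*D/mu = 980.69*3.864*0.12/0.00082 = 5.5454e+05
Step 2: Re = 5.5454e+05 > 4000, so flow is turbulent.
Re = 5.5454e+05 (turbulent)


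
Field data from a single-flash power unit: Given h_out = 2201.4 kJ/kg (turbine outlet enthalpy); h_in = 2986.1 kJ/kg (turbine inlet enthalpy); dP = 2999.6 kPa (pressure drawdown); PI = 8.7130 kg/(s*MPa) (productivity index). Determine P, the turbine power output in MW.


Step 1: mdot = PI * dP / 1000 = 8.713 * 2999.6 / 1000 = 26.13551 kg/s
Step 2: P = mdot*(h_in - h_out)/1000 = 26.13551*(2986.1 - 2201.4)/1000 = 20.509 MW
P = 20.509 MW


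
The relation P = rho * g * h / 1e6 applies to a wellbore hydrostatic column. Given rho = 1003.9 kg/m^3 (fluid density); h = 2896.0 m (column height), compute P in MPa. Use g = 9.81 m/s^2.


P = rho * g * h / 1e6
P = 1003.9 * 9.81 * 2896.0 / 1e6
P = 28.521 MPa


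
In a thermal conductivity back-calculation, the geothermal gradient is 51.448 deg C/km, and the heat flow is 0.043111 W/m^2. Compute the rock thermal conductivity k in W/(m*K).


k = q / (grad / 1000)
k = 0.043111 / (51.448 / 1000)
k = 0.83795 W/(m*K)


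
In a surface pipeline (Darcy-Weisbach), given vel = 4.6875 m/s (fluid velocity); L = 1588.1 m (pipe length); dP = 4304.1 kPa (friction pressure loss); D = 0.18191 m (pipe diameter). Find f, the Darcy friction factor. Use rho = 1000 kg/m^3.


f = dP*1000 / ((L/D)*(rho*vel^2/2))
f = 4304.1*1000 / ((1588.1/0.18191)*(1000*4.6875^2/2))
f = 0.044875


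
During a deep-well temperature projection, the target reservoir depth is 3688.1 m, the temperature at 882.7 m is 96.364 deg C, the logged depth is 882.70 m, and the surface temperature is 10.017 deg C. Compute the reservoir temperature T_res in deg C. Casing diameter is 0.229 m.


Step 1: grad = (T_d1 - T_surf)/d1 * 1000 = (96.364 - 10.017)/882.7 * 1000 = 97.82146 deg C/km
Step 2: T_res = T_surf + grad*d2/1000 = 10.017 + 97.82146*3688.1/1000 = 370.79 deg C
T_res = 370.79 deg C


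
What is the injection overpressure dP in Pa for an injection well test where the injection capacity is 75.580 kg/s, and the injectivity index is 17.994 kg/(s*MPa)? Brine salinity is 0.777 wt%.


dP = mdot * 1000 / II
dP = 75.580 * 1000 / 17.994
dP = 4200.289 kPa
Convert: 4200.289 kPa * 1000.0 = 4.2003e+06 Pa
dP = 4.2003e+06 Pa


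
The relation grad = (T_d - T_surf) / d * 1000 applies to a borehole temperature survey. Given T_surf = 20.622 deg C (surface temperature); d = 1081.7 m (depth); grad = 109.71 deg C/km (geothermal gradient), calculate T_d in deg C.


T_d = T_surf + grad * d / 1000
T_d = 20.622 + 109.71 * 1081.7 / 1000
T_d = 139.30 deg C


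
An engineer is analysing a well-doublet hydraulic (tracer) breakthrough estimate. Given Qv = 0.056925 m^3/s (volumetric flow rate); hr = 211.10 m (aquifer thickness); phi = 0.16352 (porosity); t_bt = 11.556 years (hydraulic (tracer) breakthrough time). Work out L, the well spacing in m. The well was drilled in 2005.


L = sqrt(t_bt*365.25*86400*3*Qv / (pi*hr*phi))
L = sqrt(11.556*365.25*86400*3*0.056925 / (pi*211.10*0.16352))
L = 757.82 m


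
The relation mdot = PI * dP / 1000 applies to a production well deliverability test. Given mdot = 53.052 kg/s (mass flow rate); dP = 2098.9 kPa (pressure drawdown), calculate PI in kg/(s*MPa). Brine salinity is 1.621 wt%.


PI = mdot * 1000 / dP
PI = 53.052 * 1000 / 2098.9
PI = 25.276 kg/(s*MPa)


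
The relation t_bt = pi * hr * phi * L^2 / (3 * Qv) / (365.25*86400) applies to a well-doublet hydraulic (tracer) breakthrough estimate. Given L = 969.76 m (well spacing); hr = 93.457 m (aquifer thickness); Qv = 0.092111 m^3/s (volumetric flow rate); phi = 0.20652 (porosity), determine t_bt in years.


t_bt = pi * hr * phi * L^2 / (3 * Qv) / (365.25*86400)
t_bt = pi * 93.457 * 0.20652 * 969.76^2 / (3 * 0.092111) / (365.25*86400)
t_bt = 6.5391 years


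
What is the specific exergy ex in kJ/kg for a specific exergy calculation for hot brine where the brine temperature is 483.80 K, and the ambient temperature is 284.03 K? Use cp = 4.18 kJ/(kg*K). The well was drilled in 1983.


ex = cp * ((T_b - T_0) - T_0 * ln(T_b/T_0))
ex = 4.18 * ((483.80 - 284.03) - 284.03 * ln(483.80/284.03))
ex = 202.72 kJ/kg


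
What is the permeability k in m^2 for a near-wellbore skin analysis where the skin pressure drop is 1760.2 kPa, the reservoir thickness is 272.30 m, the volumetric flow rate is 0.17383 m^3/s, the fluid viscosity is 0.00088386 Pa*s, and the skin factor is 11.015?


k = S*q*mu / (2*pi*dP_s*1000*hr)
k = 11.015*0.17383*0.00088386 / (2*pi*1760.2*1000*272.30)
k = 5.6196e-13 m^2


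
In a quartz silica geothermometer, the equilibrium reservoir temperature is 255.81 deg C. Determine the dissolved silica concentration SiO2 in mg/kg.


SiO2 = 10^(5.19 - 1309/(T_eq + 273.15))
SiO2 = 10^(5.19 - 1309/(255.81 + 273.15))
SiO2 = 519.20 mg/kg


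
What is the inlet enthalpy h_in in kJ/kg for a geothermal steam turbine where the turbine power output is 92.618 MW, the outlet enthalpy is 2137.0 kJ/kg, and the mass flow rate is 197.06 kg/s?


h_in = h_out + P * 1000 / mdot
h_in = 2137.0 + 92.618 * 1000 / 197.06
h_in = 2607.0 kJ/kg


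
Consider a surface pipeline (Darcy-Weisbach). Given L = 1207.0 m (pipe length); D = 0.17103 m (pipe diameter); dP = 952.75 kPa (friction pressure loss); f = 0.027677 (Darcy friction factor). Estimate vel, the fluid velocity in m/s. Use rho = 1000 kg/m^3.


vel = sqrt(dP*1000*2*D / (f*L*rho))
vel = sqrt(952.75*1000*2*0.17103 / (0.027677*1207.0*1000))
vel = 3.1234 m/s


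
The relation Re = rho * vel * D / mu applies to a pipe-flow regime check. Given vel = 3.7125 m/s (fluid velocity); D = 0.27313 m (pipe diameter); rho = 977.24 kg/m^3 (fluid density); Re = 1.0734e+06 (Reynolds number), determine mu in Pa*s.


mu = rho * vel * D / Re
mu = 977.24 * 3.7125 * 0.27313 / 1.0734e+06
mu = 0.00092316 Pa*s


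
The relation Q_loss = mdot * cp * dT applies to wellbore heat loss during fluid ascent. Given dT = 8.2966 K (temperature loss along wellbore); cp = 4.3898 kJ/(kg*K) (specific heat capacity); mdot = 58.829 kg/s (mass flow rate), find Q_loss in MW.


Q_loss = mdot * cp * dT
Q_loss = 58.829 * 4.3898 * 8.2966
Q_loss = 2142.577 kW
Convert: 2142.577 kW * 0.001 = 2.1426 MW
Q_loss = 2.1426 MW


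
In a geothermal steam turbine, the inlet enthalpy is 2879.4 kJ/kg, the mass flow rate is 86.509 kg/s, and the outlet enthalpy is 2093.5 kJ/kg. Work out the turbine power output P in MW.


P = mdot * (h_in - h_out) / 1000
P = 86.509 * (2879.4 - 2093.5) / 1000
P = 67.987 MW


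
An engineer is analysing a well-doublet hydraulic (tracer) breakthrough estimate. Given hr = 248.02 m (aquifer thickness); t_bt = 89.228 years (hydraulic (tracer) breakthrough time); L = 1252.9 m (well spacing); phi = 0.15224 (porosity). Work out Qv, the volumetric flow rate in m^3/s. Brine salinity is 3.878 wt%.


Qv = pi*hr*phi*L^2 / (3*t_bt*365.25*86400)
Qv = pi*248.02*0.15224*1252.9^2 / (3*89.228*365.25*86400)
Qv = 0.022043 m^3/s


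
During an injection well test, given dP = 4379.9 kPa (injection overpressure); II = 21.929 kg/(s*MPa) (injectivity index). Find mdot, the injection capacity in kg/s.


mdot = II * dP / 1000
mdot = 21.929 * 4379.9 / 1000
mdot = 96.047 kg/s


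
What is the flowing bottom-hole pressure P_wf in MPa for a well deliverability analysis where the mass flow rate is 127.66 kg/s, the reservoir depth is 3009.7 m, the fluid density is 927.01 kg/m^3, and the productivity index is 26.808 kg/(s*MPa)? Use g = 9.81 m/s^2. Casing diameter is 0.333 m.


Step 1: P_i = rho*g*h/1e6 = 927.01*9.81*3009.7/1e6 = 27.37012 MPa
Step 2: P_wf = P_i - mdot/PI = 27.37012 - 127.66/26.808 = 22.608 MPa
P_wf = 22.608 MPa


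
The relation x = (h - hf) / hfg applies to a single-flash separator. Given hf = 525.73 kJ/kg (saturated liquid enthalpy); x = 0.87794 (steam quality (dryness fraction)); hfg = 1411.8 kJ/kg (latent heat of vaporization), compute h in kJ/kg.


h = hf + x * hfg
h = 525.73 + 0.87794 * 1411.8
h = 1765.2 kJ/kg


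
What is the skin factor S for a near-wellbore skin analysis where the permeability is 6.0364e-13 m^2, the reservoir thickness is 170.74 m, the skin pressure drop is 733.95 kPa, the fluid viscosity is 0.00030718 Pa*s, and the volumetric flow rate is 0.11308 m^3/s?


S = dP_s * 1000 * 2*pi*k*hr / (q*mu)
S = 733.95 * 1000 * 2*pi*6.0364e-13*170.74 / (0.11308*0.00030718)
S = 13.683


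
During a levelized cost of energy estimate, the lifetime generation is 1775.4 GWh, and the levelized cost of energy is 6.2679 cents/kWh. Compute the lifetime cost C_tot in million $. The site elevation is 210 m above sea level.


C_tot = LCOE / 100 * E_tot
C_tot = 6.2679 / 100 * 1775.4
C_tot = 111.28 million $


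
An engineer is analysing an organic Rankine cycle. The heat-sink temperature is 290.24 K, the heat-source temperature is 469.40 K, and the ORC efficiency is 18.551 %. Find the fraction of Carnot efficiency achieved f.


f = (eta_orc/100) / (1 - Tc/Th)
f = (18.551/100) / (1 - 290.24/469.40)
f = 0.48604


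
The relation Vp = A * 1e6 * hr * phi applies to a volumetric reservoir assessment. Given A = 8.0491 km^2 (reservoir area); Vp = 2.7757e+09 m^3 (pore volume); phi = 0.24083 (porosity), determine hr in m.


hr = Vp / (A * 1e6 * phi)
hr = 2.7757e+09 / (8.0491 * 1e6 * 0.24083)
hr = 1431.9 m


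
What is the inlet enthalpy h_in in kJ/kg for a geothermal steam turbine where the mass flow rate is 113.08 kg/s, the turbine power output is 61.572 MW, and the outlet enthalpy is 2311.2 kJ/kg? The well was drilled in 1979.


h_in = h_out + P * 1000 / mdot
h_in = 2311.2 + 61.572 * 1000 / 113.08
h_in = 2855.7 kJ/kg


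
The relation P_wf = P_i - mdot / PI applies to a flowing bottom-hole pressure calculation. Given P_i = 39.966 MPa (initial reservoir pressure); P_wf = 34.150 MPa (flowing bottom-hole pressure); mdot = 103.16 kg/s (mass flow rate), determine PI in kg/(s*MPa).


PI = mdot / (P_i - P_wf)
PI = 103.16 / (39.966 - 34.150)
PI = 17.737 kg/(s*MPa)


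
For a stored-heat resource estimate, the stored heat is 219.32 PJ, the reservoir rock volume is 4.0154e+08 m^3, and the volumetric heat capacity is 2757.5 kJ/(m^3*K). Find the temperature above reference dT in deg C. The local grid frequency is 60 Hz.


dT = Q_s * 1e12 / (Vr * rhoc)
dT = 219.32 * 1e12 / (4.0154e+08 * 2757.5)
dT = 198.0769 K
Convert (temperature difference, 1 K = 1 deg C): 198.0769 K = 198.0769 deg C
dT = 198.08 deg C


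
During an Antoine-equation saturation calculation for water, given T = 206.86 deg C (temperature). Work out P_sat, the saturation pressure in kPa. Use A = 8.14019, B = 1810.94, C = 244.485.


P_sat = 10^(A - B/(C + T)) / 760 * 0.101325
P_sat = 10^(8.14019 - 1810.94/(244.485 + 206.86)) / 760 * 0.101325
P_sat = 1.789675 MPa
Convert: 1.789675 MPa * 1000.0 = 1789.7 kPa
P_sat = 1789.7 kPa


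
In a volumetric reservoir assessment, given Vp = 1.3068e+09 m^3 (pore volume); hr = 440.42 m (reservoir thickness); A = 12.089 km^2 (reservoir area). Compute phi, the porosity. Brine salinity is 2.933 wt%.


phi = Vp / (A * 1e6 * hr)
phi = 1.3068e+09 / (12.089 * 1e6 * 440.42)
phi = 0.24544


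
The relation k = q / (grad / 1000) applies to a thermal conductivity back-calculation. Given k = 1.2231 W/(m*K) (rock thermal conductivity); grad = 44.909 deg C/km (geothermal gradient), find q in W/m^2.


q = k * grad / 1000
q = 1.2231 * 44.909 / 1000
q = 0.054928 W/m^2


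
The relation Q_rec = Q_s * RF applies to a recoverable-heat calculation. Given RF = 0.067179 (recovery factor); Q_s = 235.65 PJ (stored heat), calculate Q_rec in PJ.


Q_rec = Q_s * RF
Q_rec = 235.65 * 0.067179
Q_rec = 15.831 PJ


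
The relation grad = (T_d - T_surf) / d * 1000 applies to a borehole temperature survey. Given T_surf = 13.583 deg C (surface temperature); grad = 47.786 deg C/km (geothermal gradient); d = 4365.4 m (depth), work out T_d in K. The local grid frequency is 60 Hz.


T_d = T_surf + grad * d / 1000
T_d = 13.583 + 47.786 * 4365.4 / 1000
T_d = 222.1880 deg C
Convert to K: 222.1880 + 273.15 = 495.34 K
T_d = 495.34 K


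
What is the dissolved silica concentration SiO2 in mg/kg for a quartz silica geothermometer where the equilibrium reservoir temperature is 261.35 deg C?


SiO2 = 10^(5.19 - 1309/(T_eq + 273.15))
SiO2 = 10^(5.19 - 1309/(261.35 + 273.15))
SiO2 = 550.79 mg/kg


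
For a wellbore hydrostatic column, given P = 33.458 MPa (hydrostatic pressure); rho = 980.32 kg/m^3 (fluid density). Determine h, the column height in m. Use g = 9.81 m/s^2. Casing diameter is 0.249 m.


h = P * 1e6 / (g * rho)
h = 33.458 * 1e6 / (9.81 * 980.32)
h = 3479.1 m


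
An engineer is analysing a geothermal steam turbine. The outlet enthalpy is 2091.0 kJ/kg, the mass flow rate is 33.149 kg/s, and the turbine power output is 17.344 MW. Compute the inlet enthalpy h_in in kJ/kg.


h_in = h_out + P * 1000 / mdot
h_in = 2091.0 + 17.344 * 1000 / 33.149
h_in = 2614.2 kJ/kg


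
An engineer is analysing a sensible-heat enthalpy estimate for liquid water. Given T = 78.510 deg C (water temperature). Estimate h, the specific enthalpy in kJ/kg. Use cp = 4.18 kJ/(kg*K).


h = cp * T
h = 4.18 * 78.510
h = 328.17 kJ/kg


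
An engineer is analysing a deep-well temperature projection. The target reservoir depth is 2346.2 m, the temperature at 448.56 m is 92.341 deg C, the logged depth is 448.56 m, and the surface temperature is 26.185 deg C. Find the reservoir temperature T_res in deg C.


Step 1: grad = (T_d1 - T_surf)/d1 * 1000 = (92.341 - 26.185)/448.56 * 1000 = 147.4853 deg C/km
Step 2: T_res = T_surf + grad*d2/1000 = 26.185 + 147.4853*2346.2/1000 = 372.22 deg C
T_res = 372.22 deg C


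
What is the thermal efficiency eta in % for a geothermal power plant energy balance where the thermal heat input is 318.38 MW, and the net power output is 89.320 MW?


eta = W_net / Q_in * 100
eta = 89.320 / 318.38 * 100
eta = 28.055 %


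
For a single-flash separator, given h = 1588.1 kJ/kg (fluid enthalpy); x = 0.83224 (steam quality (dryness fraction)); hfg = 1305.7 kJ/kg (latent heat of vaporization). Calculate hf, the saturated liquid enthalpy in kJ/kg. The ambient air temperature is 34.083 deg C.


hf = h - x * hfg
hf = 1588.1 - 0.83224 * 1305.7
hf = 501.44 kJ/kg


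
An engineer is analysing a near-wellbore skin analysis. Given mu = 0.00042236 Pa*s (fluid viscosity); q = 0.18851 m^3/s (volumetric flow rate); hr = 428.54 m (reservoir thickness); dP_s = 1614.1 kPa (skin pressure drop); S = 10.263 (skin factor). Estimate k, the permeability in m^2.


k = S*q*mu / (2*pi*dP_s*1000*hr)
k = 10.263*0.18851*0.00042236 / (2*pi*1614.1*1000*428.54)
k = 1.8801e-13 m^2


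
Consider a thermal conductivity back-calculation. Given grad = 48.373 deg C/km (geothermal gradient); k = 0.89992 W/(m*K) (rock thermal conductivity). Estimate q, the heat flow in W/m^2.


q = k * grad / 1000
q = 0.89992 * 48.373 / 1000
q = 0.043532 W/m^2


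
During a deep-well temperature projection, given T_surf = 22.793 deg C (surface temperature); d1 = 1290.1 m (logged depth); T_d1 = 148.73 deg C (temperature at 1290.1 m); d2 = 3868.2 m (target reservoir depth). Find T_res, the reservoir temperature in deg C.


Step 1: grad = (T_d1 - T_surf)/d1 * 1000 = (148.73 - 22.793)/1290.1 * 1000 = 97.61801 deg C/km
Step 2: T_res = T_surf + grad*d2/1000 = 22.793 + 97.61801*3868.2/1000 = 400.40 deg C
T_res = 400.40 deg C


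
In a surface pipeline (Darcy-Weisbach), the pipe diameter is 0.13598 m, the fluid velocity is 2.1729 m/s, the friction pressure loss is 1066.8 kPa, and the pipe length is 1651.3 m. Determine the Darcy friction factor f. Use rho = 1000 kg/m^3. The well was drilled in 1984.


f = dP*1000 / ((L/D)*(rho*vel^2/2))
f = 1066.8*1000 / ((1651.3/0.13598)*(1000*2.1729^2/2))
f = 0.037212
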